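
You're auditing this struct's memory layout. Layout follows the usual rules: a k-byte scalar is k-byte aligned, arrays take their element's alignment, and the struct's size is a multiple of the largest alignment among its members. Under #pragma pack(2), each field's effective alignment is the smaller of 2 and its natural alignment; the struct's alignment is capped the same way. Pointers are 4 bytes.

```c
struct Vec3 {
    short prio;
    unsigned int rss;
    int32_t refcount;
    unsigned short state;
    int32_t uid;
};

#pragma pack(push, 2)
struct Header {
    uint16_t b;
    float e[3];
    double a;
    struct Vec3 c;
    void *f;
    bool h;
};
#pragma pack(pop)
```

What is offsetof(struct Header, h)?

Vec3: @0: prio [2B, align 2] → 2; +2 pad (align 4); @4: rss [4B, align 4] → 8; @8: refcount [4B, align 4] → 12; @12: state [2B, align 2] → 14; +2 pad (align 4); @16: uid [4B, align 4] → 20; size 20, align 4
@0: b [2B, align 2] → 2
@2: e [12B, align 2] → 14
@14: a [8B, align 2] → 22
@22: c [20B, align 2] → 42
@42: f [4B, align 2] → 46
@46: h [1B, align 1] → 47

46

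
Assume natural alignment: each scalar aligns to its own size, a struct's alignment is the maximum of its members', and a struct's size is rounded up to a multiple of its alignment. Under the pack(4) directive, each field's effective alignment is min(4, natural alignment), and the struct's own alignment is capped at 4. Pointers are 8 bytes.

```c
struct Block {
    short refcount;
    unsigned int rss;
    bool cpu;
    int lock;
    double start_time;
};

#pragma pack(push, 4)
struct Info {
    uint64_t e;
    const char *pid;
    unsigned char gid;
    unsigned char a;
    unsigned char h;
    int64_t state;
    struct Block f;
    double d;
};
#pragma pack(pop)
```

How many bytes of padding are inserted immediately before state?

1

Block: refcount at 0 (size 2, align 2) → ends 2; pad 2 to align 4 for rss; rss at 4 (size 4, align 4) → ends 8; cpu at 8 (size 1, align 1) → ends 9; pad 3 to align 4 for lock; lock at 12 (size 4, align 4) → ends 16; start_time at 16 (size 8, align 8) → ends 24; total 24 bytes, alignment 8
e at 0 (size 8, align 4) → ends 8
pid at 8 (size 8, align 4) → ends 16
gid at 16 (size 1, align 1) → ends 17
a at 17 (size 1, align 1) → ends 18
h at 18 (size 1, align 1) → ends 19
pad 1 to align 4 for state
state at 20 (size 8, align 4) → ends 28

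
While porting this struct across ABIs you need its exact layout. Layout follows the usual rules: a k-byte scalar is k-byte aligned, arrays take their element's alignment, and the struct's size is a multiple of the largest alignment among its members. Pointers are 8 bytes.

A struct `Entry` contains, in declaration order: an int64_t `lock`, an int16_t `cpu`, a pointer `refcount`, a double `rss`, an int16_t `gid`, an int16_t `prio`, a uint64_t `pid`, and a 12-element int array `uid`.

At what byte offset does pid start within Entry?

40

lock at 0 (size 8, align 8) → ends 8
cpu at 8 (size 2, align 2) → ends 10
pad 6 to align 8 for refcount
refcount at 16 (size 8, align 8) → ends 24
rss at 24 (size 8, align 8) → ends 32
gid at 32 (size 2, align 2) → ends 34
prio at 34 (size 2, align 2) → ends 36
pad 4 to align 8 for pid
pid at 40 (size 8, align 8) → ends 48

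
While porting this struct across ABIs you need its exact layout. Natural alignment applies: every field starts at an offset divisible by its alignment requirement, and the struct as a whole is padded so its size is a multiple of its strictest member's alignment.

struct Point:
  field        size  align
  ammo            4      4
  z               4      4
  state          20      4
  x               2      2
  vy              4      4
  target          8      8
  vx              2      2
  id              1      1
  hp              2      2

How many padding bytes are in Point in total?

0..4  ammo  (4B, 4-aligned)
4..8  z  (4B, 4-aligned)
8..28  state  (20B, 4-aligned)
28..30  x  (2B, 2-aligned)
30..32  -- padding (2B)
32..36  vy  (4B, 4-aligned)
36..40  -- padding (4B)
40..48  target  (8B, 8-aligned)
48..50  vx  (2B, 2-aligned)
50..51  id  (1B, 1-aligned)
51..52  -- padding (1B)
52..54  hp  (2B, 2-aligned)
54..56  -- tail padding (2B)
sizeof = 56, alignof = 8
data bytes 47, size 56 → padding 9

9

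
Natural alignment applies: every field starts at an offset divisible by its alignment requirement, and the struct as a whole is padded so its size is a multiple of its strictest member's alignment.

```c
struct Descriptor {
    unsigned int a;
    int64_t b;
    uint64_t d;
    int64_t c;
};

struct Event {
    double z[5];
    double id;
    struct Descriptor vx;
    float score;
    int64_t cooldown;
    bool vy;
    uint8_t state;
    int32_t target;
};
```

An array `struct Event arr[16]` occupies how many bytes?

Descriptor: 0..4  a  (4B, 4-aligned); 4..8  -- padding (4B); 8..16  b  (8B, 8-aligned); 16..24  d  (8B, 8-aligned); 24..32  c  (8B, 8-aligned); sizeof = 32, alignof = 8
0..40  z  (40B, 8-aligned)
40..48  id  (8B, 8-aligned)
48..80  vx  (32B, 8-aligned)
80..84  score  (4B, 4-aligned)
84..88  -- padding (4B)
88..96  cooldown  (8B, 8-aligned)
96..97  vy  (1B, 1-aligned)
97..98  state  (1B, 1-aligned)
98..100  -- padding (2B)
100..104  target  (4B, 4-aligned)
sizeof = 104, alignof = 8
array of 16: 16 × 104 = 1664

1664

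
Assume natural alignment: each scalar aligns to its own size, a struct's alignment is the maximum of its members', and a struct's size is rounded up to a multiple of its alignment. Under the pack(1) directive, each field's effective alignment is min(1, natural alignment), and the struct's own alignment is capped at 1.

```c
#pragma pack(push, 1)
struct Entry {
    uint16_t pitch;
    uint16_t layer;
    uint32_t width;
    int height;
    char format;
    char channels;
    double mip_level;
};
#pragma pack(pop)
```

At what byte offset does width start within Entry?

pitch at 0 (size 2, align 1) → ends 2
layer at 2 (size 2, align 1) → ends 4
width at 4 (size 4, align 1) → ends 8

4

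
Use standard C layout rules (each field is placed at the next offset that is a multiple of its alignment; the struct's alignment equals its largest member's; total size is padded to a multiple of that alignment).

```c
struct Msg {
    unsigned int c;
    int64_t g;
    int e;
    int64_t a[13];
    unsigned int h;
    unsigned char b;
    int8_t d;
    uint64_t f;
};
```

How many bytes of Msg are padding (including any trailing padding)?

10

0..4  c  (4B, 4-aligned)
4..8  -- padding (4B)
8..16  g  (8B, 8-aligned)
16..20  e  (4B, 4-aligned)
20..24  -- padding (4B)
24..128  a  (104B, 8-aligned)
128..132  h  (4B, 4-aligned)
132..133  b  (1B, 1-aligned)
133..134  d  (1B, 1-aligned)
134..136  -- padding (2B)
136..144  f  (8B, 8-aligned)
sizeof = 144, alignof = 8
data bytes 134, size 144 → padding 10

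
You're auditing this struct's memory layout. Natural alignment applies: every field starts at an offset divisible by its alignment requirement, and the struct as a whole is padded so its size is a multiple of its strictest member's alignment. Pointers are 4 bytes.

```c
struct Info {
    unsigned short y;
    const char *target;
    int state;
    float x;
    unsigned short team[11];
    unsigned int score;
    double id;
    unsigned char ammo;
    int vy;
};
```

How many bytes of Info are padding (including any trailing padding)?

11

y at 0 (size 2, align 2) → ends 2
pad 2 to align 4 for target
target at 4 (size 4, align 4) → ends 8
state at 8 (size 4, align 4) → ends 12
x at 12 (size 4, align 4) → ends 16
team at 16 (size 22, align 2) → ends 38
pad 2 to align 4 for score
score at 40 (size 4, align 4) → ends 44
pad 4 to align 8 for id
id at 48 (size 8, align 8) → ends 56
ammo at 56 (size 1, align 1) → ends 57
pad 3 to align 4 for vy
vy at 60 (size 4, align 4) → ends 64
total 64 bytes, alignment 8
data bytes 53, size 64 → padding 11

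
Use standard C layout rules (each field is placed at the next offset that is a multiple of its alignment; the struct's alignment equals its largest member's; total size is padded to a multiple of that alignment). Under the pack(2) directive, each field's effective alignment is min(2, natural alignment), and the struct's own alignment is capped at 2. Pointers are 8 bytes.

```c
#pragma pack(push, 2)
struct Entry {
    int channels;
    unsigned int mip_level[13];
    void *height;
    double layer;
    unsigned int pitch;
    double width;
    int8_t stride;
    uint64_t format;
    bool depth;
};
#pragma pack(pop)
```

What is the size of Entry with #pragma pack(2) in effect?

96

channels at 0 (size 4, align 2) → ends 4
mip_level at 4 (size 52, align 2) → ends 56
height at 56 (size 8, align 2) → ends 64
layer at 64 (size 8, align 2) → ends 72
pitch at 72 (size 4, align 2) → ends 76
width at 76 (size 8, align 2) → ends 84
stride at 84 (size 1, align 1) → ends 85
pad 1 to align 2 for format
format at 86 (size 8, align 2) → ends 94
depth at 94 (size 1, align 1) → ends 95
tail pad 1 to reach multiple of 2
total 96 bytes, alignment 2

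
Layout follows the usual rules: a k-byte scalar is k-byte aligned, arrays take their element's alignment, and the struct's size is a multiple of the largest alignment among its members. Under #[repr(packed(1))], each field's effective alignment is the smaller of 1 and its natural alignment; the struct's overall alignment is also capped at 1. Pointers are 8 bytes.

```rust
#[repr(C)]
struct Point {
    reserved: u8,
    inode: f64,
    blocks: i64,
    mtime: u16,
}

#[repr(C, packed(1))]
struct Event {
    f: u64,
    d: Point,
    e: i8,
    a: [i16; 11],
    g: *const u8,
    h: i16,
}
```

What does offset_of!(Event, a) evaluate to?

41

Point: @0: reserved [1B, align 1] → 1; +7 pad (align 8); @8: inode [8B, align 8] → 16; @16: blocks [8B, align 8] → 24; @24: mtime [2B, align 2] → 26; +6 tail pad (align 8); size 32, align 8
@0: f [8B, align 1] → 8
@8: d [32B, align 1] → 40
@40: e [1B, align 1] → 41
@41: a [22B, align 1] → 63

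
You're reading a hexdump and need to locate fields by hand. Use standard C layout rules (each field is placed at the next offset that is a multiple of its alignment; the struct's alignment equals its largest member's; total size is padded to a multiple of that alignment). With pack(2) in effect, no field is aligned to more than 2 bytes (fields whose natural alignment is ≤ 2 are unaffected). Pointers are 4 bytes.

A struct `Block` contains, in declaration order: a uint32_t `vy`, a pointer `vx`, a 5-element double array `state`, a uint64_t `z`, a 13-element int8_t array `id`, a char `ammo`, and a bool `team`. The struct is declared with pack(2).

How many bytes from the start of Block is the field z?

48

vy at 0 (size 4, align 2) → ends 4
vx at 4 (size 4, align 2) → ends 8
state at 8 (size 40, align 2) → ends 48
z at 48 (size 8, align 2) → ends 56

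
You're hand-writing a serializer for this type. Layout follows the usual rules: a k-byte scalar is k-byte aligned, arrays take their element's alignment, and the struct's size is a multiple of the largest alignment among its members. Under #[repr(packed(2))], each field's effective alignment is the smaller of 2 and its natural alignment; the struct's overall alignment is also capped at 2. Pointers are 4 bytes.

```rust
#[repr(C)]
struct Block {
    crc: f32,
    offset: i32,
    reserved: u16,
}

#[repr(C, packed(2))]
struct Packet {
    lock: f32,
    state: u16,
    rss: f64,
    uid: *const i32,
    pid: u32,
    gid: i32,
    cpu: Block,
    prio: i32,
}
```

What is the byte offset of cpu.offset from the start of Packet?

30

Block: crc at 0 (size 4, align 4) → ends 4; offset at 4 (size 4, align 4) → ends 8; reserved at 8 (size 2, align 2) → ends 10; tail pad 2 to reach multiple of 4; total 12 bytes, alignment 4
lock at 0 (size 4, align 2) → ends 4
state at 4 (size 2, align 2) → ends 6
rss at 6 (size 8, align 2) → ends 14
uid at 14 (size 4, align 2) → ends 18
pid at 18 (size 4, align 2) → ends 22
gid at 22 (size 4, align 2) → ends 26
cpu at 26 (size 12, align 2) → ends 38
within Block: offset at 4
26 + 4 = 30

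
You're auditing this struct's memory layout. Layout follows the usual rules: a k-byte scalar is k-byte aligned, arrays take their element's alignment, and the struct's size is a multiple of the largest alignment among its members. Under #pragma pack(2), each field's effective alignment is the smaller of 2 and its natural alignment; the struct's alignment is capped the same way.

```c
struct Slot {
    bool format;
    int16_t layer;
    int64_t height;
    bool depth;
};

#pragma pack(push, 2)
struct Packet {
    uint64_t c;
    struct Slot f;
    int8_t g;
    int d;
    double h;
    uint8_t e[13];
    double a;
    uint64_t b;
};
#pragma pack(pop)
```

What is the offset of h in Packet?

Slot: @0: format [1B, align 1] → 1; +1 pad (align 2); @2: layer [2B, align 2] → 4; +4 pad (align 8); @8: height [8B, align 8] → 16; @16: depth [1B, align 1] → 17; +7 tail pad (align 8); size 24, align 8
@0: c [8B, align 2] → 8
@8: f [24B, align 2] → 32
@32: g [1B, align 1] → 33
+1 pad (align 2)
@34: d [4B, align 2] → 38
@38: h [8B, align 2] → 46

38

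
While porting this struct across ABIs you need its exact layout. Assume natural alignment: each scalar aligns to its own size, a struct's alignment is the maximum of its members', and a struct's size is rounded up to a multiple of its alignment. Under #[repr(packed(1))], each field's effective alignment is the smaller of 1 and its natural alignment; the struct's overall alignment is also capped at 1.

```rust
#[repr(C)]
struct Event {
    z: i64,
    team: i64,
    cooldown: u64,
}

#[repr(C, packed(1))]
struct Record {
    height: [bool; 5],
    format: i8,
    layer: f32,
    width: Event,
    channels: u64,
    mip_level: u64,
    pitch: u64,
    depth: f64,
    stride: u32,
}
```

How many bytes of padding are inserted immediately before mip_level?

0

Event: z at 0 (size 8, align 8) → ends 8; team at 8 (size 8, align 8) → ends 16; cooldown at 16 (size 8, align 8) → ends 24; total 24 bytes, alignment 8
height at 0 (size 5, align 1) → ends 5
format at 5 (size 1, align 1) → ends 6
layer at 6 (size 4, align 1) → ends 10
width at 10 (size 24, align 1) → ends 34
channels at 34 (size 8, align 1) → ends 42
mip_level at 42 (size 8, align 1) → ends 50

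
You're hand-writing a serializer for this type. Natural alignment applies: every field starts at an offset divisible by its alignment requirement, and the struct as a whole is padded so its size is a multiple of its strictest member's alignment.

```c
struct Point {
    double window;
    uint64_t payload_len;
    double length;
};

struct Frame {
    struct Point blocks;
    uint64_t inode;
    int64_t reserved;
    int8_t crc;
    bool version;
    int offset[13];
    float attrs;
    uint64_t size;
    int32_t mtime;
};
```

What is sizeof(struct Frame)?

Point: window at 0 (size 8, align 8) → ends 8; payload_len at 8 (size 8, align 8) → ends 16; length at 16 (size 8, align 8) → ends 24; total 24 bytes, alignment 8
blocks at 0 (size 24, align 8) → ends 24
inode at 24 (size 8, align 8) → ends 32
reserved at 32 (size 8, align 8) → ends 40
crc at 40 (size 1, align 1) → ends 41
version at 41 (size 1, align 1) → ends 42
pad 2 to align 4 for offset
offset at 44 (size 52, align 4) → ends 96
attrs at 96 (size 4, align 4) → ends 100
pad 4 to align 8 for size
size at 104 (size 8, align 8) → ends 112
mtime at 112 (size 4, align 4) → ends 116
tail pad 4 to reach multiple of 8
total 120 bytes, alignment 8

120 bytes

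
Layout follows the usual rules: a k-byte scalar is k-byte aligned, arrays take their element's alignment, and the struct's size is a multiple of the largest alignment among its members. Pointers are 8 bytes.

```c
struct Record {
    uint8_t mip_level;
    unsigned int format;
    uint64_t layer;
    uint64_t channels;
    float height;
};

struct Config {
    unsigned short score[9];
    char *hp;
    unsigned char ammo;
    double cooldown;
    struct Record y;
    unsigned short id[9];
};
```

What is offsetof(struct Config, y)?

Record: 0..1  mip_level  (1B, 1-aligned); 1..4  -- padding (3B); 4..8  format  (4B, 4-aligned); 8..16  layer  (8B, 8-aligned); 16..24  channels  (8B, 8-aligned); 24..28  height  (4B, 4-aligned); 28..32  -- tail padding (4B); sizeof = 32, alignof = 8
0..18  score  (18B, 2-aligned)
18..24  -- padding (6B)
24..32  hp  (8B, 8-aligned)
32..33  ammo  (1B, 1-aligned)
33..40  -- padding (7B)
40..48  cooldown  (8B, 8-aligned)
48..80  y  (32B, 8-aligned)

48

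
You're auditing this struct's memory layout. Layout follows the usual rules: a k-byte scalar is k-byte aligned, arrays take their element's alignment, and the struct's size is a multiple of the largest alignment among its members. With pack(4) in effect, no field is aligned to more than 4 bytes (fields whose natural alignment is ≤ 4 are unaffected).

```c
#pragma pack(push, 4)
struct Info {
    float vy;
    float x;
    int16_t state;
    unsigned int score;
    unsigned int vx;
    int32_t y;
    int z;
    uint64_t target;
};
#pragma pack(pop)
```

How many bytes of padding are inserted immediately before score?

0..4  vy  (4B, 4-aligned)
4..8  x  (4B, 4-aligned)
8..10  state  (2B, 2-aligned)
10..12  -- padding (2B)
12..16  score  (4B, 4-aligned)

2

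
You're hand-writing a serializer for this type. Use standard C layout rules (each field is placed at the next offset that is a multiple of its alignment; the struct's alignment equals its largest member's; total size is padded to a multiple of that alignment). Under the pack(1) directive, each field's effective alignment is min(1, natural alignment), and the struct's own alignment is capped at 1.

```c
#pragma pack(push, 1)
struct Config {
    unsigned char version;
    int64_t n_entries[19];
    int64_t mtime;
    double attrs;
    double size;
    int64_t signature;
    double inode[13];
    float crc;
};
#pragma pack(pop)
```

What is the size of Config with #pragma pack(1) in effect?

293

@0: version [1B, align 1] → 1
@1: n_entries [152B, align 1] → 153
@153: mtime [8B, align 1] → 161
@161: attrs [8B, align 1] → 169
@169: size [8B, align 1] → 177
@177: signature [8B, align 1] → 185
@185: inode [104B, align 1] → 289
@289: crc [4B, align 1] → 293
size 293, align 1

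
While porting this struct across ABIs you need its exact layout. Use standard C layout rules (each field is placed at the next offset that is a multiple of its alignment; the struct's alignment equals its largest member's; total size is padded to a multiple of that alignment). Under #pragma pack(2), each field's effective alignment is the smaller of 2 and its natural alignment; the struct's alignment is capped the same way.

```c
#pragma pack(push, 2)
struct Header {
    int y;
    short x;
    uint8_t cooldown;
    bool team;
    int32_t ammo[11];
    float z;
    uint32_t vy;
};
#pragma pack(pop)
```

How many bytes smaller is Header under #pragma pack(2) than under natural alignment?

natural layout:
  @0: y [4B, align 4] → 4
  @4: x [2B, align 2] → 6
  @6: cooldown [1B, align 1] → 7
  @7: team [1B, align 1] → 8
  @8: ammo [44B, align 4] → 52
  @52: z [4B, align 4] → 56
  @56: vy [4B, align 4] → 60
  size 60, align 4
packed(2) layout:
  @0: y [4B, align 2] → 4
  @4: x [2B, align 2] → 6
  @6: cooldown [1B, align 1] → 7
  @7: team [1B, align 1] → 8
  @8: ammo [44B, align 2] → 52
  @52: z [4B, align 2] → 56
  @56: vy [4B, align 2] → 60
  size 60, align 2
60 − 60 = 0

0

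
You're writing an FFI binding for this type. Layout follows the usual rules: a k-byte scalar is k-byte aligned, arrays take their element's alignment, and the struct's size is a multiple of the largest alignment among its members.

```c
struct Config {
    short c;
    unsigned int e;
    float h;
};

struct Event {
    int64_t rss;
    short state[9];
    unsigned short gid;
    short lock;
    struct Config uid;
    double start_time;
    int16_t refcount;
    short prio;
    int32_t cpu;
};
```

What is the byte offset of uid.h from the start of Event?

Config: c at 0 (size 2, align 2) → ends 2; pad 2 to align 4 for e; e at 4 (size 4, align 4) → ends 8; h at 8 (size 4, align 4) → ends 12; total 12 bytes, alignment 4
rss at 0 (size 8, align 8) → ends 8
state at 8 (size 18, align 2) → ends 26
gid at 26 (size 2, align 2) → ends 28
lock at 28 (size 2, align 2) → ends 30
pad 2 to align 4 for uid
uid at 32 (size 12, align 4) → ends 44
within Config: h at 8
32 + 8 = 40

40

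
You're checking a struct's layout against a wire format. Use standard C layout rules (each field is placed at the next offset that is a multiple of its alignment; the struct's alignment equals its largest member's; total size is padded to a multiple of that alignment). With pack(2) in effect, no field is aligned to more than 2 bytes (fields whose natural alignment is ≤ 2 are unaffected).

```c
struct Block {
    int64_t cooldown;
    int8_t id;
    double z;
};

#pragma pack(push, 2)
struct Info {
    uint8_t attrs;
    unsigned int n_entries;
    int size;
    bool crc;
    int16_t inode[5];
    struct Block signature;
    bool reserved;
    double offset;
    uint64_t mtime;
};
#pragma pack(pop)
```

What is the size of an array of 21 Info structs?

Block: @0: cooldown [8B, align 8] → 8; @8: id [1B, align 1] → 9; +7 pad (align 8); @16: z [8B, align 8] → 24; size 24, align 8
@0: attrs [1B, align 1] → 1
+1 pad (align 2)
@2: n_entries [4B, align 2] → 6
@6: size [4B, align 2] → 10
@10: crc [1B, align 1] → 11
+1 pad (align 2)
@12: inode [10B, align 2] → 22
@22: signature [24B, align 2] → 46
@46: reserved [1B, align 1] → 47
+1 pad (align 2)
@48: offset [8B, align 2] → 56
@56: mtime [8B, align 2] → 64
size 64, align 2
array of 21: 21 × 64 = 1344

1344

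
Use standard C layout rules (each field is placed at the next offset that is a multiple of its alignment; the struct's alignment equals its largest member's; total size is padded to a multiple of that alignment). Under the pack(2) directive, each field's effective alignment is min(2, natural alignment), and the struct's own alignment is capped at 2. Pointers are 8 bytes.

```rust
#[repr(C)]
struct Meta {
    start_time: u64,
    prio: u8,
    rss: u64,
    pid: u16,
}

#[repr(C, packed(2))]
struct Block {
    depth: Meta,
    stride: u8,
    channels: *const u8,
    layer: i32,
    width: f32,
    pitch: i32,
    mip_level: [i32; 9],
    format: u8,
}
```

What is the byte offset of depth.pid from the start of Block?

Meta: @0: start_time [8B, align 8] → 8; @8: prio [1B, align 1] → 9; +7 pad (align 8); @16: rss [8B, align 8] → 24; @24: pid [2B, align 2] → 26; +6 tail pad (align 8); size 32, align 8
@0: depth [32B, align 2] → 32
within Meta: pid at 24
0 + 24 = 24

24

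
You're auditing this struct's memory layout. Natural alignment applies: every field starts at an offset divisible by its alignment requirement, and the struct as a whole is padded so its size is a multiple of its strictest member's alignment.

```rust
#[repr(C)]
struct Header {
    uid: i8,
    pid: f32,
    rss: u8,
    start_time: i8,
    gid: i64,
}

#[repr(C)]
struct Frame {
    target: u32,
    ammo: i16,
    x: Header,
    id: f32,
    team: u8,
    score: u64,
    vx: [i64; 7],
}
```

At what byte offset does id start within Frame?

Header: @0: uid [1B, align 1] → 1; +3 pad (align 4); @4: pid [4B, align 4] → 8; @8: rss [1B, align 1] → 9; @9: start_time [1B, align 1] → 10; +6 pad (align 8); @16: gid [8B, align 8] → 24; size 24, align 8
@0: target [4B, align 4] → 4
@4: ammo [2B, align 2] → 6
+2 pad (align 8)
@8: x [24B, align 8] → 32
@32: id [4B, align 4] → 36

32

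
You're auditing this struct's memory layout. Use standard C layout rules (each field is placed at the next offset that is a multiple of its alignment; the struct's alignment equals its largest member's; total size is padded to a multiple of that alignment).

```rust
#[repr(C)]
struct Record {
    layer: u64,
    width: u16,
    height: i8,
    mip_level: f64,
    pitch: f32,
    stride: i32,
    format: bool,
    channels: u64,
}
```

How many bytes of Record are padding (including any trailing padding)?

0..8  layer  (8B, 8-aligned)
8..10  width  (2B, 2-aligned)
10..11  height  (1B, 1-aligned)
11..16  -- padding (5B)
16..24  mip_level  (8B, 8-aligned)
24..28  pitch  (4B, 4-aligned)
28..32  stride  (4B, 4-aligned)
32..33  format  (1B, 1-aligned)
33..40  -- padding (7B)
40..48  channels  (8B, 8-aligned)
sizeof = 48, alignof = 8
data bytes 36, size 48 → padding 12

12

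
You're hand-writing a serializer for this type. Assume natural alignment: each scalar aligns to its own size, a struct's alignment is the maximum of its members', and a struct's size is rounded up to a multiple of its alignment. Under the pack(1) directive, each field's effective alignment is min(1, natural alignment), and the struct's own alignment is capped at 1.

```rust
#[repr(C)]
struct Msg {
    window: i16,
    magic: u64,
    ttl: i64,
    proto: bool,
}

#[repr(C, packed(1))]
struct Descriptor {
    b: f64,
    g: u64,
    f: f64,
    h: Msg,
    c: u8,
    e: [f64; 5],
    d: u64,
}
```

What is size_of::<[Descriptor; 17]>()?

Msg: 0..2  window  (2B, 2-aligned); 2..8  -- padding (6B); 8..16  magic  (8B, 8-aligned); 16..24  ttl  (8B, 8-aligned); 24..25  proto  (1B, 1-aligned); 25..32  -- tail padding (7B); sizeof = 32, alignof = 8
0..8  b  (8B, 1-aligned)
8..16  g  (8B, 1-aligned)
16..24  f  (8B, 1-aligned)
24..56  h  (32B, 1-aligned)
56..57  c  (1B, 1-aligned)
57..97  e  (40B, 1-aligned)
97..105  d  (8B, 1-aligned)
sizeof = 105, alignof = 1
array of 17: 17 × 105 = 1785

1785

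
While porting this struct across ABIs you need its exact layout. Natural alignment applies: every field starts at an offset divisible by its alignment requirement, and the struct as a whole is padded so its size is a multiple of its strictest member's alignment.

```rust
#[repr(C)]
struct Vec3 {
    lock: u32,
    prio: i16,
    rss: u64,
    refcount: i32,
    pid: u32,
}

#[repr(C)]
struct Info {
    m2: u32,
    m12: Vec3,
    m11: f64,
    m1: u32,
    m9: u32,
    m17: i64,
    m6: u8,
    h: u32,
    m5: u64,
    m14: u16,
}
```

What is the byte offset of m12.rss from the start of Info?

Vec3: 0..4  lock  (4B, 4-aligned); 4..6  prio  (2B, 2-aligned); 6..8  -- padding (2B); 8..16  rss  (8B, 8-aligned); 16..20  refcount  (4B, 4-aligned); 20..24  pid  (4B, 4-aligned); sizeof = 24, alignof = 8
0..4  m2  (4B, 4-aligned)
4..8  -- padding (4B)
8..32  m12  (24B, 8-aligned)
within Vec3: rss at 8
8 + 8 = 16

16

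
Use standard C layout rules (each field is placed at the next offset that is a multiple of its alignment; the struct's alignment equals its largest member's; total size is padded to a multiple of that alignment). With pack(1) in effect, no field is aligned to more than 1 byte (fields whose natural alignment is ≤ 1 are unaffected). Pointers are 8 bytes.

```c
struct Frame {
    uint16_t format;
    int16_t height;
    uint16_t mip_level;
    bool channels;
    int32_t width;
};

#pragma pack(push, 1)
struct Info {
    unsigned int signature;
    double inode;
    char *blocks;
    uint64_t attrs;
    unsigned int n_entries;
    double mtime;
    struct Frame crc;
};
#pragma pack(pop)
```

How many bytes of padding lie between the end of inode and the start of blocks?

Frame: format at 0 (size 2, align 2) → ends 2; height at 2 (size 2, align 2) → ends 4; mip_level at 4 (size 2, align 2) → ends 6; channels at 6 (size 1, align 1) → ends 7; pad 1 to align 4 for width; width at 8 (size 4, align 4) → ends 12; total 12 bytes, alignment 4
signature at 0 (size 4, align 1) → ends 4
inode at 4 (size 8, align 1) → ends 12
blocks at 12 (size 8, align 1) → ends 20

0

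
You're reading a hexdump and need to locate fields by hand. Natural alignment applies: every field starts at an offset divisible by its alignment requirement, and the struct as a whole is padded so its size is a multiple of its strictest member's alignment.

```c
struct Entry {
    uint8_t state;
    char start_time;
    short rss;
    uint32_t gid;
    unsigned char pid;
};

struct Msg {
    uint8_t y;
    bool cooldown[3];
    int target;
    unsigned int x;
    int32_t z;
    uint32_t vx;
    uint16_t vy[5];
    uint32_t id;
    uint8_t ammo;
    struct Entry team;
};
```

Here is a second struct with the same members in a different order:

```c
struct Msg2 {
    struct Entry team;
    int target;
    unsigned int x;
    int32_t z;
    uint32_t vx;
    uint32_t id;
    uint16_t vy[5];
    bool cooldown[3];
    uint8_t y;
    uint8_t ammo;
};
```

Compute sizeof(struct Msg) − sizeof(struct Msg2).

Entry: state at 0 (size 1, align 1) → ends 1; start_time at 1 (size 1, align 1) → ends 2; rss at 2 (size 2, align 2) → ends 4; gid at 4 (size 4, align 4) → ends 8; pid at 8 (size 1, align 1) → ends 9; tail pad 3 to reach multiple of 4; total 12 bytes, alignment 4
y at 0 (size 1, align 1) → ends 1
cooldown at 1 (size 3, align 1) → ends 4
target at 4 (size 4, align 4) → ends 8
x at 8 (size 4, align 4) → ends 12
z at 12 (size 4, align 4) → ends 16
vx at 16 (size 4, align 4) → ends 20
vy at 20 (size 10, align 2) → ends 30
pad 2 to align 4 for id
id at 32 (size 4, align 4) → ends 36
ammo at 36 (size 1, align 1) → ends 37
pad 3 to align 4 for team
team at 40 (size 12, align 4) → ends 52
total 52 bytes, alignment 4
— Msg2 —
team at 0 (size 12, align 4) → ends 12
target at 12 (size 4, align 4) → ends 16
x at 16 (size 4, align 4) → ends 20
z at 20 (size 4, align 4) → ends 24
vx at 24 (size 4, align 4) → ends 28
id at 28 (size 4, align 4) → ends 32
vy at 32 (size 10, align 2) → ends 42
cooldown at 42 (size 3, align 1) → ends 45
y at 45 (size 1, align 1) → ends 46
ammo at 46 (size 1, align 1) → ends 47
tail pad 1 to reach multiple of 4
total 48 bytes, alignment 4
52 − 48 = 4

4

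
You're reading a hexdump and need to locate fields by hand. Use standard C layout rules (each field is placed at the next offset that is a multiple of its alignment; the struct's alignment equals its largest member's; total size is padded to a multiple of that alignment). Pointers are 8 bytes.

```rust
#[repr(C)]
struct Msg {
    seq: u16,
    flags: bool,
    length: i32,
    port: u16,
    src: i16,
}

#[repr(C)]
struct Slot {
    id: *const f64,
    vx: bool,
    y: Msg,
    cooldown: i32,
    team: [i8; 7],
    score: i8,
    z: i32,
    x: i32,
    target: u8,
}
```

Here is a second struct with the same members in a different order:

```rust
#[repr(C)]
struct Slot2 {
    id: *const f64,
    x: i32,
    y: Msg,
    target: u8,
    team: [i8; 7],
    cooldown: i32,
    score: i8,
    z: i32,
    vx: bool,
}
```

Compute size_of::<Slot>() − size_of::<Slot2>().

0

Msg: 0..2  seq  (2B, 2-aligned); 2..3  flags  (1B, 1-aligned); 3..4  -- padding (1B); 4..8  length  (4B, 4-aligned); 8..10  port  (2B, 2-aligned); 10..12  src  (2B, 2-aligned); sizeof = 12, alignof = 4
0..8  id  (8B, 8-aligned)
8..9  vx  (1B, 1-aligned)
9..12  -- padding (3B)
12..24  y  (12B, 4-aligned)
24..28  cooldown  (4B, 4-aligned)
28..35  team  (7B, 1-aligned)
35..36  score  (1B, 1-aligned)
36..40  z  (4B, 4-aligned)
40..44  x  (4B, 4-aligned)
44..45  target  (1B, 1-aligned)
45..48  -- tail padding (3B)
sizeof = 48, alignof = 8
— Slot2 —
0..8  id  (8B, 8-aligned)
8..12  x  (4B, 4-aligned)
12..24  y  (12B, 4-aligned)
24..25  target  (1B, 1-aligned)
25..32  team  (7B, 1-aligned)
32..36  cooldown  (4B, 4-aligned)
36..37  score  (1B, 1-aligned)
37..40  -- padding (3B)
40..44  z  (4B, 4-aligned)
44..45  vx  (1B, 1-aligned)
45..48  -- tail padding (3B)
sizeof = 48, alignof = 8
48 − 48 = 0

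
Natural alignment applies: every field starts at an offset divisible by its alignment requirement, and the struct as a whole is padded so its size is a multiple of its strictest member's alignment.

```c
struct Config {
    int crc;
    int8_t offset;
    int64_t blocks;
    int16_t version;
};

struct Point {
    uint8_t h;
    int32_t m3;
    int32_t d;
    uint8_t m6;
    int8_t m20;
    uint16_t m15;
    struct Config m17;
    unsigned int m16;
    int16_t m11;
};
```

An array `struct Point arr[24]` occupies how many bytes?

1152

Config: crc at 0 (size 4, align 4) → ends 4; offset at 4 (size 1, align 1) → ends 5; pad 3 to align 8 for blocks; blocks at 8 (size 8, align 8) → ends 16; version at 16 (size 2, align 2) → ends 18; tail pad 6 to reach multiple of 8; total 24 bytes, alignment 8
h at 0 (size 1, align 1) → ends 1
pad 3 to align 4 for m3
m3 at 4 (size 4, align 4) → ends 8
d at 8 (size 4, align 4) → ends 12
m6 at 12 (size 1, align 1) → ends 13
m20 at 13 (size 1, align 1) → ends 14
m15 at 14 (size 2, align 2) → ends 16
m17 at 16 (size 24, align 8) → ends 40
m16 at 40 (size 4, align 4) → ends 44
m11 at 44 (size 2, align 2) → ends 46
tail pad 2 to reach multiple of 8
total 48 bytes, alignment 8
array of 24: 24 × 48 = 1152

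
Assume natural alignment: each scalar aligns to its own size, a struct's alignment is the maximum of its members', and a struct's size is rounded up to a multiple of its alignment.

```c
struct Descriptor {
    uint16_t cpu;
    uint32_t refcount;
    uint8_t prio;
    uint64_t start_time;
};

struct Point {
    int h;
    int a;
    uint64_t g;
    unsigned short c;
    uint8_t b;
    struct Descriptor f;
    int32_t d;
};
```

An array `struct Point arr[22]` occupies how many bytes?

Descriptor: 0..2  cpu  (2B, 2-aligned); 2..4  -- padding (2B); 4..8  refcount  (4B, 4-aligned); 8..9  prio  (1B, 1-aligned); 9..16  -- padding (7B); 16..24  start_time  (8B, 8-aligned); sizeof = 24, alignof = 8
0..4  h  (4B, 4-aligned)
4..8  a  (4B, 4-aligned)
8..16  g  (8B, 8-aligned)
16..18  c  (2B, 2-aligned)
18..19  b  (1B, 1-aligned)
19..24  -- padding (5B)
24..48  f  (24B, 8-aligned)
48..52  d  (4B, 4-aligned)
52..56  -- tail padding (4B)
sizeof = 56, alignof = 8
array of 22: 22 × 56 = 1232

1232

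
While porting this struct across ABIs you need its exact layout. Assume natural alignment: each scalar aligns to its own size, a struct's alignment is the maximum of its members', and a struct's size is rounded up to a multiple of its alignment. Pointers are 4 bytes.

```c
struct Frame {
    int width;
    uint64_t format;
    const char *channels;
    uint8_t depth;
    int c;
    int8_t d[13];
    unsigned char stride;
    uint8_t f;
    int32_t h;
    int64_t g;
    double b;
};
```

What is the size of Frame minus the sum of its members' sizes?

8

width at 0 (size 4, align 4) → ends 4
pad 4 to align 8 for format
format at 8 (size 8, align 8) → ends 16
channels at 16 (size 4, align 4) → ends 20
depth at 20 (size 1, align 1) → ends 21
pad 3 to align 4 for c
c at 24 (size 4, align 4) → ends 28
d at 28 (size 13, align 1) → ends 41
stride at 41 (size 1, align 1) → ends 42
f at 42 (size 1, align 1) → ends 43
pad 1 to align 4 for h
h at 44 (size 4, align 4) → ends 48
g at 48 (size 8, align 8) → ends 56
b at 56 (size 8, align 8) → ends 64
total 64 bytes, alignment 8
data bytes 56, size 64 → padding 8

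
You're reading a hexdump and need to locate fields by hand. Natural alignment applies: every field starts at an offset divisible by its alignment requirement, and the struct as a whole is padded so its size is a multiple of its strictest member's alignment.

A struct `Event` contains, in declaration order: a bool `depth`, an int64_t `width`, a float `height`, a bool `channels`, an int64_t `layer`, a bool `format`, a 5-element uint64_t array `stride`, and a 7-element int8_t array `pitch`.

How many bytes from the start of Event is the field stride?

depth at 0 (size 1, align 1) → ends 1
pad 7 to align 8 for width
width at 8 (size 8, align 8) → ends 16
height at 16 (size 4, align 4) → ends 20
channels at 20 (size 1, align 1) → ends 21
pad 3 to align 8 for layer
layer at 24 (size 8, align 8) → ends 32
format at 32 (size 1, align 1) → ends 33
pad 7 to align 8 for stride
stride at 40 (size 40, align 8) → ends 80

40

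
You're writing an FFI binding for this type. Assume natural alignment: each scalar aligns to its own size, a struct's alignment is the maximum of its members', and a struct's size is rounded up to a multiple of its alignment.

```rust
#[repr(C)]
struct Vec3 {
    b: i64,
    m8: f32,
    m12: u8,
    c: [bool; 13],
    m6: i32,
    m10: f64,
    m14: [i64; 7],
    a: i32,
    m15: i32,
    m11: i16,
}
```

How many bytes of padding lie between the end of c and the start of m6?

0..8  b  (8B, 8-aligned)
8..12  m8  (4B, 4-aligned)
12..13  m12  (1B, 1-aligned)
13..26  c  (13B, 1-aligned)
26..28  -- padding (2B)
28..32  m6  (4B, 4-aligned)

2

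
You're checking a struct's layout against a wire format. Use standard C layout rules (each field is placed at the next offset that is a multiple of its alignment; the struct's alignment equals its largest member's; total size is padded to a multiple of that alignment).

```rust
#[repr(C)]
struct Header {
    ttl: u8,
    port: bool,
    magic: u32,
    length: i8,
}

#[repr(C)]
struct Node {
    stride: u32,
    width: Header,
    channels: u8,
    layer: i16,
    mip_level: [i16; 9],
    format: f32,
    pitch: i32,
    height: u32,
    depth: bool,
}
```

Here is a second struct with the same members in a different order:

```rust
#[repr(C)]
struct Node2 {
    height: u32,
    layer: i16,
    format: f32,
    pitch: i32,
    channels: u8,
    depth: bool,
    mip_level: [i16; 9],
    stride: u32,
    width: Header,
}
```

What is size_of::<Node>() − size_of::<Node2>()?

Header: @0: ttl [1B, align 1] → 1; @1: port [1B, align 1] → 2; +2 pad (align 4); @4: magic [4B, align 4] → 8; @8: length [1B, align 1] → 9; +3 tail pad (align 4); size 12, align 4
@0: stride [4B, align 4] → 4
@4: width [12B, align 4] → 16
@16: channels [1B, align 1] → 17
+1 pad (align 2)
@18: layer [2B, align 2] → 20
@20: mip_level [18B, align 2] → 38
+2 pad (align 4)
@40: format [4B, align 4] → 44
@44: pitch [4B, align 4] → 48
@48: height [4B, align 4] → 52
@52: depth [1B, align 1] → 53
+3 tail pad (align 4)
size 56, align 4
— Node2 —
@0: height [4B, align 4] → 4
@4: layer [2B, align 2] → 6
+2 pad (align 4)
@8: format [4B, align 4] → 12
@12: pitch [4B, align 4] → 16
@16: channels [1B, align 1] → 17
@17: depth [1B, align 1] → 18
@18: mip_level [18B, align 2] → 36
@36: stride [4B, align 4] → 40
@40: width [12B, align 4] → 52
size 52, align 4
56 − 52 = 4

4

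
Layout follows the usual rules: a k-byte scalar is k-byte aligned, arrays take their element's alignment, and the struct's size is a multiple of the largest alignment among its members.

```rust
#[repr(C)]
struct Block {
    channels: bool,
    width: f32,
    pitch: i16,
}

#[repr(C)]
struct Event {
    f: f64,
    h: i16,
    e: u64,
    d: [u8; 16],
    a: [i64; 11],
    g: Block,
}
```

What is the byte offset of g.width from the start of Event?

Block: channels at 0 (size 1, align 1) → ends 1; pad 3 to align 4 for width; width at 4 (size 4, align 4) → ends 8; pitch at 8 (size 2, align 2) → ends 10; tail pad 2 to reach multiple of 4; total 12 bytes, alignment 4
f at 0 (size 8, align 8) → ends 8
h at 8 (size 2, align 2) → ends 10
pad 6 to align 8 for e
e at 16 (size 8, align 8) → ends 24
d at 24 (size 16, align 1) → ends 40
a at 40 (size 88, align 8) → ends 128
g at 128 (size 12, align 4) → ends 140
within Block: width at 4
128 + 4 = 132

132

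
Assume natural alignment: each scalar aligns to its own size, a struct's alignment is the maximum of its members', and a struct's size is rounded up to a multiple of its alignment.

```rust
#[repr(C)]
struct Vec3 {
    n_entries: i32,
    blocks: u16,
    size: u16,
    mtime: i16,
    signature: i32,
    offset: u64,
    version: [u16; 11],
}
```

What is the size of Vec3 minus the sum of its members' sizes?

4

n_entries at 0 (size 4, align 4) → ends 4
blocks at 4 (size 2, align 2) → ends 6
size at 6 (size 2, align 2) → ends 8
mtime at 8 (size 2, align 2) → ends 10
pad 2 to align 4 for signature
signature at 12 (size 4, align 4) → ends 16
offset at 16 (size 8, align 8) → ends 24
version at 24 (size 22, align 2) → ends 46
tail pad 2 to reach multiple of 8
total 48 bytes, alignment 8
data bytes 44, size 48 → padding 4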